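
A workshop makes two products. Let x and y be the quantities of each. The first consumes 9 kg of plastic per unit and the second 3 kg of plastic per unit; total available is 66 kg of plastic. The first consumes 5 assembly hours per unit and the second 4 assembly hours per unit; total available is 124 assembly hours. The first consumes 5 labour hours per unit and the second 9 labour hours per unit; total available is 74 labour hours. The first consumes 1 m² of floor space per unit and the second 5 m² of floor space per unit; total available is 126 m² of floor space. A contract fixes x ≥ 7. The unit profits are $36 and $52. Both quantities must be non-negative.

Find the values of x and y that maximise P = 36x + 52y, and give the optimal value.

x = 7, y = 1, maximum P = 304

Extreme points and P = 36x + 52y:
  (22/3, 0) → P = 264
  (7, 0) → P = 252
  (7, 1) → P = 304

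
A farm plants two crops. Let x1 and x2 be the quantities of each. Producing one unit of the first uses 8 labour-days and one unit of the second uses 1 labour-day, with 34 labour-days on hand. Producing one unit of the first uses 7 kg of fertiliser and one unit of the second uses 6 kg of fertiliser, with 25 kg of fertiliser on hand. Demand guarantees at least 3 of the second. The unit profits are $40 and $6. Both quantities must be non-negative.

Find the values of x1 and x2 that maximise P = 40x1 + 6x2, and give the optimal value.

Vertices and P = 40x1 + 6x2:
  (0, 25/6) → P = 25
  (0, 3) → P = 18
  (1, 3) → P = 58

The optimum lies where 7x1 + 6x2 = 25 and x2 = 3.
Solving simultaneously gives x1 = 1, x2 = 3.

x1 = 1, x2 = 3, maximum P = 58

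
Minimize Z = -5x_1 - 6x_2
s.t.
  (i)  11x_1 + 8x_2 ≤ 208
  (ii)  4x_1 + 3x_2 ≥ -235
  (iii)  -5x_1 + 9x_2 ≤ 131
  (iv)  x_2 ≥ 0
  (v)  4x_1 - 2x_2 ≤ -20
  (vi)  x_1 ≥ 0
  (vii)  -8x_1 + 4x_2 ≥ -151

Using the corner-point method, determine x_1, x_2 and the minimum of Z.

Corner points and Z = -5x_1 - 6x_2:
  (41/13, 212/13) → Z = -1477/13
  (0, 131/9) → Z = -262/3
  (0, 10) → Z = -60

x_1 = 41/13, x_2 = 212/13, minimum Z = -1477/13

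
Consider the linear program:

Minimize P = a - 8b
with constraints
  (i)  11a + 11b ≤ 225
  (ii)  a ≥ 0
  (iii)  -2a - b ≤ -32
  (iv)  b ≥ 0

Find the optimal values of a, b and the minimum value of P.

a = 127/11, b = 98/11, minimum P = -657/11

Extreme points and P = a - 8b:
  (127/11, 98/11) → P = -657/11
  (225/11, 0) → P = 225/11
  (16, 0) → P = 16

The binding constraints are 11a + 11b = 225 and -2a - b = -32.
Solving simultaneously gives a = 127/11, b = 98/11.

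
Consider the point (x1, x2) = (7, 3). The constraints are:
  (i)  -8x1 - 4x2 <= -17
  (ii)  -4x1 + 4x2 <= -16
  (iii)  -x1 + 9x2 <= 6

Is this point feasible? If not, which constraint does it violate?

not feasible — violates (iii)

Constraint (iii): -x1 + 9x2 = 20, which is not ≤ 6. All other constraints are satisfied.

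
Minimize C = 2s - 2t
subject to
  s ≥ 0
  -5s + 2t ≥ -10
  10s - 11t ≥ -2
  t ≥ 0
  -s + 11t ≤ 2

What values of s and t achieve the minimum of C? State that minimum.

s = 0, t = 2/11, minimum C = -4/11

Corner points and C = 2s - 2t:
  (0, 2/11) → C = -4/11
  (0, 0) → C = 0
  (2, 0) → C = 4
  (114/53, 20/53) → C = 188/53

The optimum lies where s = 0 and 10s - 11t = -2.
Solving simultaneously gives s = 0, t = 2/11.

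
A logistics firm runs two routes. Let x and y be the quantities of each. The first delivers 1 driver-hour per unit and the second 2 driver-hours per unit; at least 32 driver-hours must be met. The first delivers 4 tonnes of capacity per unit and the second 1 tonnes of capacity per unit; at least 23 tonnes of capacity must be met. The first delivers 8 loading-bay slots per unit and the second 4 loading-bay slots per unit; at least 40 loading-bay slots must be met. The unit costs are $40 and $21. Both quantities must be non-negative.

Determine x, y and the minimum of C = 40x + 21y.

x = 2, y = 15, minimum C = 395

Corner points and C = 40x + 21y:
  (0, 23) → C = 483
  (32, 0) → C = 1280
  (2, 15) → C = 395
The feasible region is unbounded (it extends along (0, 1), (1, 0)), but C strictly increases along every unbounded feasible direction, so there is no improving ray and the minimum is attained at a vertex.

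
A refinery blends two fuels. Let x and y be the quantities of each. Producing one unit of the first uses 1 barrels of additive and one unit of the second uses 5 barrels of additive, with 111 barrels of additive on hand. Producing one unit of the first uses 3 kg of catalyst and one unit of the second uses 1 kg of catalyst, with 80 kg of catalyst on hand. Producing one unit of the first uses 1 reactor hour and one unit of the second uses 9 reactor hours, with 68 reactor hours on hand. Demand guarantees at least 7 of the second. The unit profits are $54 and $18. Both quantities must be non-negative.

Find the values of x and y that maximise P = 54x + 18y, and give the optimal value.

Corner points and P = 54x + 18y:
  (0, 68/9) → P = 136
  (0, 7) → P = 126
  (5, 7) → P = 396

The optimum lies where x + 9y = 68 and y = 7.
Solving simultaneously gives x = 5, y = 7.

x = 5, y = 7, maximum P = 396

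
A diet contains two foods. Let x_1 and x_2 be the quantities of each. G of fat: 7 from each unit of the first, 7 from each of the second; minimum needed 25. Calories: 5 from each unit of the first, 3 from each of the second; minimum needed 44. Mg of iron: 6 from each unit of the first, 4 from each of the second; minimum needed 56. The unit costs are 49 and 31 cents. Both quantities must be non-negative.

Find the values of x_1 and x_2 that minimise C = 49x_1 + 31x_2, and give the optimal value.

Feasible corners and C = 49x_1 + 31x_2:
  (0, 44/3) → C = 1364/3
  (28/3, 0) → C = 1372/3
  (4, 8) → C = 444
The feasible region is unbounded (it extends along (0, 1), (1, 0)), but C strictly increases along every unbounded feasible direction, so there is no improving ray and the minimum is attained at a vertex.

x_1 = 4, x_2 = 8, minimum C = 444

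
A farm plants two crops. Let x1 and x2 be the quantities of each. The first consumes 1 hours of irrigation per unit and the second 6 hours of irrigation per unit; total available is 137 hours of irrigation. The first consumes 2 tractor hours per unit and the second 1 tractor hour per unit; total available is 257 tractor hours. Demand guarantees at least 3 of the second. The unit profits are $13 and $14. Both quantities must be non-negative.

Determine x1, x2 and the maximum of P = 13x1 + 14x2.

At the optimal vertex, x1 + 6x2 = 137 and x2 = 3.
Solving simultaneously gives x1 = 119, x2 = 3.

x1 = 119, x2 = 3, maximum P = 1589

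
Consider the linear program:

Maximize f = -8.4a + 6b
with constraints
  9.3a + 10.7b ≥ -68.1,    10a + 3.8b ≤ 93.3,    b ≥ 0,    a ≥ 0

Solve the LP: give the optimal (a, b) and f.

a = 0, b = 933/38, maximum f = 2799/19

Vertices and f = -8.4a + 6b:
  (933/100, 0) → f = -19593/250
  (0, 933/38) → f = 2799/19
  (0, 0) → f = 0

The optimum lies where 10a + 3.8b = 93.3 and a = 0.
Solving simultaneously gives a = 0, b = 933/38.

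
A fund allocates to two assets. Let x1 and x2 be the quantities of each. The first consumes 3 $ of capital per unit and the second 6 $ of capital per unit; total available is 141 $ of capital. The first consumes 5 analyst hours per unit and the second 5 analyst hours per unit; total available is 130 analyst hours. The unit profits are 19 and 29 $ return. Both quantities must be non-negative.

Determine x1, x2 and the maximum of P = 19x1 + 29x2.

Vertices and P = 19x1 + 29x2:
  (0, 0) → P = 0
  (0, 47/2) → P = 1363/2
  (26, 0) → P = 494
  (5, 21) → P = 704

The optimum lies where 3x1 + 6x2 = 141 and 5x1 + 5x2 = 130.
Solving simultaneously gives x1 = 5, x2 = 21.

x1 = 5, x2 = 21, maximum P = 704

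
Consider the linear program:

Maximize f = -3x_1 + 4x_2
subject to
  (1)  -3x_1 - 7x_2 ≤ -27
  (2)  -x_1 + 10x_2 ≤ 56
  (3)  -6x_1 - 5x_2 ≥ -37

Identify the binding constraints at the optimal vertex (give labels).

(1) and (2)

Feasible corners and f = -3x_1 + 4x_2:
  (-122/37, 195/37) → f = 1146/37
  (124/27, 17/9) → f = -56/9
  (18/13, 373/65) → f = 94/5

The maximum is at (-122/37, 195/37). Substituting into each constraint, equality holds for (1) and (2); the remaining constraints have slack.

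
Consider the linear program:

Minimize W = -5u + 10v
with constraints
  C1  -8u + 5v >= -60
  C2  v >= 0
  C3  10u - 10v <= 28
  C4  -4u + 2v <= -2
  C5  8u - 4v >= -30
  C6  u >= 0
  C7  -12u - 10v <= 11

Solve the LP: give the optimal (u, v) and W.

u = 14/5, v = 0, minimum W = -14

Extreme points and W = -5u + 10v:
  (46/3, 188/15) → W = 146/3
  (14/5, 0) → W = -14
  (1/2, 0) → W = -5/2
The feasible region is unbounded (it extends along (1, 2), (5, 8)), but W strictly increases along every unbounded feasible direction, so there is no improving ray and the minimum is attained at a vertex.

At the optimal vertex, v = 0 and 10u - 10v = 28.
Solving simultaneously gives u = 14/5, v = 0.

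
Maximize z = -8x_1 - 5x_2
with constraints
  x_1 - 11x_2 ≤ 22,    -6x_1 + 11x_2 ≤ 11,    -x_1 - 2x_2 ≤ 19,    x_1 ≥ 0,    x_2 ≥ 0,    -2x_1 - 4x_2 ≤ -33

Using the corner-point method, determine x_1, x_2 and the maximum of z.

Feasible corners and z = -8x_1 - 5x_2:
  (22, 0) → z = -176
  (319/46, 110/23) → z = -1826/23
  (33/2, 0) → z = -132
The feasible region is unbounded (it extends along (11, 1), (11, 6)), but z strictly decreases along every unbounded feasible direction, so there is no improving ray and the maximum is attained at a vertex.

x_1 = 319/46, x_2 = 110/23, maximum z = -1826/23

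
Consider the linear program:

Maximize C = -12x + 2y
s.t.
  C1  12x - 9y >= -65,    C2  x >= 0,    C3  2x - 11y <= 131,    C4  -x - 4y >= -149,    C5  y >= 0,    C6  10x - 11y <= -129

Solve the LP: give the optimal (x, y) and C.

Vertices and C = -12x + 2y:
  (1081/57, 1853/57) → C = -9266/57
  (223/21, 449/21) → C = -254/3
  (1123/51, 1619/51) → C = -10238/51

x = 223/21, y = 449/21, maximum C = -254/3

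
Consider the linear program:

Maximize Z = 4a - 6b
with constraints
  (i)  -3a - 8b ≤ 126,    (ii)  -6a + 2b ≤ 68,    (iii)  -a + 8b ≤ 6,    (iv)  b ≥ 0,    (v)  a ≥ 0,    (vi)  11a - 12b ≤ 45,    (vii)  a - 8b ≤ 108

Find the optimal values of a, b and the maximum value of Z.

Corner points and Z = 4a - 6b:
  (0, 3/4) → Z = -9/2
  (108/19, 111/76) → Z = 531/38
  (0, 0) → Z = 0
  (45/11, 0) → Z = 180/11

The optimum lies where b = 0 and 11a - 12b = 45.
Solving simultaneously gives a = 45/11, b = 0.

a = 45/11, b = 0, maximum Z = 180/11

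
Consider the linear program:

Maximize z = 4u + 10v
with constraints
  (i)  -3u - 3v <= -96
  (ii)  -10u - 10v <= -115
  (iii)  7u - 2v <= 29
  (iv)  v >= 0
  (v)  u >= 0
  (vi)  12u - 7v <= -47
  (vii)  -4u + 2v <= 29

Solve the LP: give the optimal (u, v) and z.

u = 58/3, v = 319/6, maximum z = 609

Corner points and z = 4u + 10v:
  (177/19, 431/19) → z = 5018/19
  (35/6, 157/6) → z = 285
  (297/25, 677/25) → z = 7958/25
  (58/3, 319/6) → z = 609

The binding constraints are 7u - 2v = 29 and -4u + 2v = 29.
Solving simultaneously gives u = 58/3, v = 319/6.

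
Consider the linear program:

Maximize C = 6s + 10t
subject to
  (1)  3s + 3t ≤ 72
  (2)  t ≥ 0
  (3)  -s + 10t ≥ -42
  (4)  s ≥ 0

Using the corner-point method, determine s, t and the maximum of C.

s = 0, t = 24, maximum C = 240

The optimum lies where 3s + 3t = 72 and s = 0.
Solving simultaneously gives s = 0, t = 24.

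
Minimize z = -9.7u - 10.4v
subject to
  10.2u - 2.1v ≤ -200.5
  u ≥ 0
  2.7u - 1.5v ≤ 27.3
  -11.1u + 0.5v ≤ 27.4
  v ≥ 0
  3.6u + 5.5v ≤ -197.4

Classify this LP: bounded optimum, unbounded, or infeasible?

infeasible

The boundaries 10.2u - 2.1v = -200.5 and -11.1u + 0.5v = 27.4 meet at (4271/1821, 64869/607), but that point violates 3.6u + 5.5v ≤ -197.4. Every candidate vertex is excluded by some other constraint, so the feasible region is empty.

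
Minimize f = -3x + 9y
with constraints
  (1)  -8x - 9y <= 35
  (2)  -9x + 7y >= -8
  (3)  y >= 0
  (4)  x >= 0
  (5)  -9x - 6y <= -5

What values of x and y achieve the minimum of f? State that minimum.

x = 8/9, y = 0, minimum f = -8/3

Corner points and f = -3x + 9y:
  (8/9, 0) → f = -8/3
  (5/9, 0) → f = -5/3
  (0, 5/6) → f = 15/2
The feasible region is unbounded (it extends along (0, 1), (7, 9)), but f strictly increases along every unbounded feasible direction, so there is no improving ray and the minimum is attained at a vertex.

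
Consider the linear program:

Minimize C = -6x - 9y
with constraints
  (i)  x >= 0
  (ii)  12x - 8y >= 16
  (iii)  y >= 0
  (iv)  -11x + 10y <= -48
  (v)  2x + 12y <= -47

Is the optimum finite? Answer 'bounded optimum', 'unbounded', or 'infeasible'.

The boundaries x = 0 and -11x + 10y = -48 meet at (0, -24/5), but that point violates y ≥ 0. Every candidate vertex is excluded by some other constraint, so the feasible region is empty.

infeasible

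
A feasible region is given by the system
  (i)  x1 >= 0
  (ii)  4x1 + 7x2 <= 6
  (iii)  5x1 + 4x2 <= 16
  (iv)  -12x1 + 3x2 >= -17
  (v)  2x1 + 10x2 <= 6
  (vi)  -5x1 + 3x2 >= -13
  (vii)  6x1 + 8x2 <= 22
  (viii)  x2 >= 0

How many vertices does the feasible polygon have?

The feasible vertices (each the meet of two boundaries and inside every other half-plane) are:
  (0, 3/5)
  (0, 0)
  (137/96, 1/24)
  (9/13, 6/13)
  (17/12, 0)

5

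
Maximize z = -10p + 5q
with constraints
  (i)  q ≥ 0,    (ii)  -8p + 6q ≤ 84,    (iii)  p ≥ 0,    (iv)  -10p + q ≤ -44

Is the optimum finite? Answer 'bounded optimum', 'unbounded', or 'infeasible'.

bounded optimum

Corner points and z = -10p + 5q:
  (22/5, 0) → z = -44
  (87/13, 298/13) → z = 620/13
The feasible region has finitely many vertices and no improving ray; the maximum is 620/13 at (87/13, 298/13).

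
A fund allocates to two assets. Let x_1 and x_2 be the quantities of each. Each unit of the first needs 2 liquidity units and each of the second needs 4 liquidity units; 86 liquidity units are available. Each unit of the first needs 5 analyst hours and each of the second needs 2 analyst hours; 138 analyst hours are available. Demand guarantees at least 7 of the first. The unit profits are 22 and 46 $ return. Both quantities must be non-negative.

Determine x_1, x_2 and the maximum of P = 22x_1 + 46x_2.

Vertices and P = 22x_1 + 46x_2:
  (138/5, 0) → P = 3036/5
  (7, 0) → P = 154
  (95/4, 77/8) → P = 3861/4
  (7, 18) → P = 982

At the optimal vertex, 2x_1 + 4x_2 = 86 and x_1 = 7.
Solving simultaneously gives x_1 = 7, x_2 = 18.

x_1 = 7, x_2 = 18, maximum P = 982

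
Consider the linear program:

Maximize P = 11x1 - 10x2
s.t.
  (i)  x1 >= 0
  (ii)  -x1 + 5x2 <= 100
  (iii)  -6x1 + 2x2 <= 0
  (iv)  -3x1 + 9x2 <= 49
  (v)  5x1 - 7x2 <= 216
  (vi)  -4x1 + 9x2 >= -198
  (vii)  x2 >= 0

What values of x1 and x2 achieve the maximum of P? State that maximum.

Vertices and P = 11x1 - 10x2:
  (0, 0) → P = 0
  (49/24, 49/8) → P = -931/24
  (2287/24, 893/24) → P = 5409/8
  (216/5, 0) → P = 2376/5

The optimum lies where -3x1 + 9x2 = 49 and 5x1 - 7x2 = 216.
Solving simultaneously gives x1 = 2287/24, x2 = 893/24.

x1 = 2287/24, x2 = 893/24, maximum P = 5409/8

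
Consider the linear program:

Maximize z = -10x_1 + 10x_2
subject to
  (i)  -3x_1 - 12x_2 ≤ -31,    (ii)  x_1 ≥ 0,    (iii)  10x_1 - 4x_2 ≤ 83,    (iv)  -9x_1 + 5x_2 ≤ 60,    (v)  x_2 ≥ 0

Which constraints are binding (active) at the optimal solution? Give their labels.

Corner points and z = -10x_1 + 10x_2:
  (0, 31/12) → z = 155/6
  (280/33, 61/132) → z = -1765/22
  (0, 12) → z = 120
  (655/14, 1347/14) → z = 3460/7

The maximum is at (655/14, 1347/14). Substituting into each constraint, equality holds for (iii) and (iv); the remaining constraints have slack.

(iii) and (iv)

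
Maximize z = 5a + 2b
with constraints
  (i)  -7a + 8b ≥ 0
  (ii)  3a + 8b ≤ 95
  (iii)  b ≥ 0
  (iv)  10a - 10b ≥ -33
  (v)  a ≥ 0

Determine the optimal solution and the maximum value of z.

Extreme points and z = 5a + 2b:
  (19/2, 133/16) → z = 513/8
  (0, 0) → z = 0
  (343/55, 1049/110) → z = 2764/55
  (0, 33/10) → z = 33/5

a = 19/2, b = 133/16, maximum z = 513/8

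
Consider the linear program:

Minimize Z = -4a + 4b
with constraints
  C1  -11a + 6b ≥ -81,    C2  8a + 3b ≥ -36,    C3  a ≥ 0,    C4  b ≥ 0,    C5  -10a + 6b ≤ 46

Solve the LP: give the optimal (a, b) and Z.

At the optimal vertex, -11a + 6b = -81 and b = 0.
Solving simultaneously gives a = 81/11, b = 0.

a = 81/11, b = 0, minimum Z = -324/11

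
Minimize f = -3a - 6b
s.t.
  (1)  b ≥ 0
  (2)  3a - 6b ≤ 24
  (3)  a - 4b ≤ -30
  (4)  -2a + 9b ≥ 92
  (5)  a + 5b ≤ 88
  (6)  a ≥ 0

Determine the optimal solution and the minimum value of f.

The binding constraints are -2a + 9b = 92 and a + 5b = 88.
Solving simultaneously gives a = 332/19, b = 268/19.

a = 332/19, b = 268/19, minimum f = -2604/19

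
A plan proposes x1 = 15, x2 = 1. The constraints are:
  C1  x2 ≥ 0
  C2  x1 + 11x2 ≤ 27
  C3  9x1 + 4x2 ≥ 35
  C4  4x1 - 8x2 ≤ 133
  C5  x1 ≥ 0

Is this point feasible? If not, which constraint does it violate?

feasible

C1: 1 ≥ 0 ✓
C2: 26 ≤ 27 ✓
C3: 139 ≥ 35 ✓
C4: 52 ≤ 133 ✓
C5: 15 ≥ 0 ✓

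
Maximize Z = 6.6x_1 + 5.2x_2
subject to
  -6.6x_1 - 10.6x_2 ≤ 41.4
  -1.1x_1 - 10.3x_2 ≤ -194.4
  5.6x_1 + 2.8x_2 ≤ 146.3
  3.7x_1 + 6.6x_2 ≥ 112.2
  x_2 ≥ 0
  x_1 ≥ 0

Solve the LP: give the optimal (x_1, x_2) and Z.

Corner points and Z = 6.6x_1 + 5.2x_2:
  (13751/780, 13253/780) → Z = 798361/3900
  (0, 1944/103) → Z = 50544/515
  (0, 209/4) → Z = 2717/10

The optimum lies where 5.6x_1 + 2.8x_2 = 146.3 and x_1 = 0.
Solving simultaneously gives x_1 = 0, x_2 = 209/4.

x_1 = 0, x_2 = 52.25, maximum Z = 271.7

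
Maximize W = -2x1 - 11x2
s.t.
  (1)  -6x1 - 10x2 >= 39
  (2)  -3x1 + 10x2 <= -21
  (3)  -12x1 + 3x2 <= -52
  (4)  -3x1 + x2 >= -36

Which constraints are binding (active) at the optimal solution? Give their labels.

Feasible corners and W = -2x1 - 11x2:
  (403/138, -130/23) → W = 169/3
  (107/12, -37/4) → W = 1007/12
  (-56/3, -92) → W = 3148/3

The maximum is at (-56/3, -92). Substituting into each constraint, equality holds for (3) and (4); the remaining constraints have slack.

(3) and (4)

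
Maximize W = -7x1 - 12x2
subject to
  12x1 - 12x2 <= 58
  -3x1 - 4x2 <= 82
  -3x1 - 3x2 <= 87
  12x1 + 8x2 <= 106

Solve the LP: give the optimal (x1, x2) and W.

The feasible region is unbounded (it extends along (-2, 3), (-1, 1)), but W strictly decreases along every unbounded feasible direction, so there is no improving ray and the maximum is attained at a vertex.

The binding constraints are 12x1 - 12x2 = 58 and -3x1 - 4x2 = 82.
Solving simultaneously gives x1 = -188/21, x2 = -193/14.

x1 = -188/21, x2 = -193/14, maximum W = 4790/21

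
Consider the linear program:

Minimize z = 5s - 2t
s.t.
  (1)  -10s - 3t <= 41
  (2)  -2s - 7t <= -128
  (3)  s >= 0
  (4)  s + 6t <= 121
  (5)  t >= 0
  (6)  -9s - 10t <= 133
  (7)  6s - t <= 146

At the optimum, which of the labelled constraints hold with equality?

(3) and (4)

Corner points and z = 5s - 2t:
  (0, 128/7) → z = -256/7
  (575/22, 119/11) → z = 2399/22
  (0, 121/6) → z = -121/3
  (997/37, 580/37) → z = 3825/37

The minimum is at (0, 121/6). Substituting into each constraint, equality holds for (3) and (4); the remaining constraints have slack.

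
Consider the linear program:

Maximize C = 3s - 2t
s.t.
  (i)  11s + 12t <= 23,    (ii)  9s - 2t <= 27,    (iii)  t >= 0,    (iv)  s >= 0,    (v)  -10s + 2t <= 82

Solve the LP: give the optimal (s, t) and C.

Extreme points and C = 3s - 2t:
  (23/11, 0) → C = 69/11
  (0, 23/12) → C = -23/6
  (0, 0) → C = 0

s = 23/11, t = 0, maximum C = 69/11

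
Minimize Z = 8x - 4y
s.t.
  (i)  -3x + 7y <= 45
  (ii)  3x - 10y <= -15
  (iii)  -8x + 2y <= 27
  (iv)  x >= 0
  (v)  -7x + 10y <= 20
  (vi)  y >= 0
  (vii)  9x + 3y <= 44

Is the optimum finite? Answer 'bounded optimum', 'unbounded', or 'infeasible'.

Vertices and Z = 8x - 4y:
  (0, 3/2) → Z = -6
  (395/99, 89/33) → Z = 2092/99
  (0, 2) → Z = -8
  (380/111, 488/111) → Z = 1088/111
The feasible region has finitely many vertices and no improving ray; the minimum is -8 at (0, 2).

bounded optimum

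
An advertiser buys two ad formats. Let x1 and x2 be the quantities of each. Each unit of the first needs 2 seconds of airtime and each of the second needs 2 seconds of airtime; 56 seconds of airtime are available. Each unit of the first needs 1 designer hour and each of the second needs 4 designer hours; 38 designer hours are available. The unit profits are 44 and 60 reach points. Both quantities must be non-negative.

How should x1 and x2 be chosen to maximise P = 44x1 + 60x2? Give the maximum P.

x1 = 74/3, x2 = 10/3, maximum P = 3856/3

Vertices and P = 44x1 + 60x2:
  (0, 0) → P = 0
  (0, 19/2) → P = 570
  (28, 0) → P = 1232
  (74/3, 10/3) → P = 3856/3

The optimum lies where 2x1 + 2x2 = 56 and x1 + 4x2 = 38.
Solving simultaneously gives x1 = 74/3, x2 = 10/3.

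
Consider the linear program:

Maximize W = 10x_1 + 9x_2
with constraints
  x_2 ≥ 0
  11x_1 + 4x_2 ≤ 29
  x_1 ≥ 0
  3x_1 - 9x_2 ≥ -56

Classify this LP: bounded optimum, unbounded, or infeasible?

bounded optimum

Extreme points and W = 10x_1 + 9x_2:
  (29/11, 0) → W = 290/11
  (0, 0) → W = 0
  (1/3, 19/3) → W = 181/3
  (0, 56/9) → W = 56
The feasible region has finitely many vertices and no improving ray; the maximum is 181/3 at (1/3, 19/3).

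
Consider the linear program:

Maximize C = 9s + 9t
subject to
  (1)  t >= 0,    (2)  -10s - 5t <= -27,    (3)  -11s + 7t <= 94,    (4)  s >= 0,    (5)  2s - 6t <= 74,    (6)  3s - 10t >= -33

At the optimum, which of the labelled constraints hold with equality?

(5) and (6)

Extreme points and C = 9s + 9t:
  (27/10, 0) → C = 243/10
  (37, 0) → C = 333
  (21/23, 411/115) → C = 4644/115
  (469, 144) → C = 5517

The maximum is at (469, 144). Substituting into each constraint, equality holds for (5) and (6); the remaining constraints have slack.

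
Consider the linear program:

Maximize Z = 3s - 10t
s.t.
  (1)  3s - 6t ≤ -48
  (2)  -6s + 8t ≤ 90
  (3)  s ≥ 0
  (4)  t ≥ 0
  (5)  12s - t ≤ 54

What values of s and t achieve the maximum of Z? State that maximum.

s = 0, t = 8, maximum Z = -80

Feasible corners and Z = 3s - 10t:
  (0, 8) → Z = -80
  (124/23, 246/23) → Z = -2088/23
  (0, 45/4) → Z = -225/2
  (29/5, 78/5) → Z = -693/5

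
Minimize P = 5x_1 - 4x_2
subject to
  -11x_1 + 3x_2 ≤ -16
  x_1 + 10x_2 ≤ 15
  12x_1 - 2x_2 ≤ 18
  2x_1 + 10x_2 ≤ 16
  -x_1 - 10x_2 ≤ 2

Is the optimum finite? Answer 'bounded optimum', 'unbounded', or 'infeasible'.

bounded optimum

Feasible corners and P = 5x_1 - 4x_2:
  (11/7, 3/7) → P = 43/7
  (154/113, -38/113) → P = 922/113
  (88/61, -21/61) → P = 524/61
The feasible region has finitely many vertices and no improving ray; the minimum is 43/7 at (11/7, 3/7).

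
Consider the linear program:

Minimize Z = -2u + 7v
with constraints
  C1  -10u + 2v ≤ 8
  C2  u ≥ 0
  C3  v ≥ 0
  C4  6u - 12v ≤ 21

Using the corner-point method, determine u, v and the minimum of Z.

Vertices and Z = -2u + 7v:
  (0, 4) → Z = 28
  (0, 0) → Z = 0
  (7/2, 0) → Z = -7
The feasible region is unbounded (it extends along (1, 5), (2, 1)), but Z strictly increases along every unbounded feasible direction, so there is no improving ray and the minimum is attained at a vertex.

u = 7/2, v = 0, minimum Z = -7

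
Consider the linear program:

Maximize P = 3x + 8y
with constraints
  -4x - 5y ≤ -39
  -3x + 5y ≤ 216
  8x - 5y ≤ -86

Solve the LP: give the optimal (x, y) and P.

x = 26, y = 294/5, maximum P = 2742/5

At the optimal vertex, -3x + 5y = 216 and 8x - 5y = -86.
Solving simultaneously gives x = 26, y = 294/5.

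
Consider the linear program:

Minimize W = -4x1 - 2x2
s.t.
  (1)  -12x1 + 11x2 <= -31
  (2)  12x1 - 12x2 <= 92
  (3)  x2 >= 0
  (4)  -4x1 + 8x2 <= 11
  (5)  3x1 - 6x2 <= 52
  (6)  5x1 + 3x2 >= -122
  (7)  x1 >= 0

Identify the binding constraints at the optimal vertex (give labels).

(2) and (4)

Feasible corners and W = -4x1 - 2x2:
  (31/12, 0) → W = -31/3
  (369/52, 64/13) → W = -497/13
  (23/3, 0) → W = -92/3
  (217/12, 125/12) → W = -559/6

The minimum is at (217/12, 125/12). Substituting into each constraint, equality holds for (2) and (4); the remaining constraints have slack.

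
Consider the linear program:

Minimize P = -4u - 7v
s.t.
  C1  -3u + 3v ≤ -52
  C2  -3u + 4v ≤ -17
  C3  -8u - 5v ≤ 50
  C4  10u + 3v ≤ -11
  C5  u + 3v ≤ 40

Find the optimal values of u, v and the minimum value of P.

Corner points and P = -4u - 7v:
  (110/39, -566/39) → P = 1174/13
  (41/13, -553/39) → P = 3379/39
  (95/26, -206/13) → P = 1252/13

u = 41/13, v = -553/39, minimum P = 3379/39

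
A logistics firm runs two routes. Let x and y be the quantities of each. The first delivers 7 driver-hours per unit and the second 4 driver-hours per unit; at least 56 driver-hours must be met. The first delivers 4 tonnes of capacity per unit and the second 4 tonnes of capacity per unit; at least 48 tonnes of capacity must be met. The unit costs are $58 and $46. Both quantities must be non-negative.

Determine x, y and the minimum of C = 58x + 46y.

The feasible region is unbounded (it extends along (0, 1), (1, 0)), but C strictly increases along every unbounded feasible direction, so there is no improving ray and the minimum is attained at a vertex.

At the optimal vertex, 7x + 4y = 56 and 4x + 4y = 48.
Solving simultaneously gives x = 8/3, y = 28/3.

x = 8/3, y = 28/3, minimum C = 584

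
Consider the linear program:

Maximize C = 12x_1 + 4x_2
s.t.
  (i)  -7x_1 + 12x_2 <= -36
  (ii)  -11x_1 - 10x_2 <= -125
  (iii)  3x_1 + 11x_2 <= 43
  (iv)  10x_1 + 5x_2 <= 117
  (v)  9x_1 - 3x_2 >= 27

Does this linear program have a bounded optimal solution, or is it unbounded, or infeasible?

Feasible corners and C = 12x_1 + 4x_2:
  (135/13, 14/13) → C = 1676/13
  (109/9, -37/45) → C = 6392/45
  (1072/95, 79/95) → C = 2636/19
The feasible region has finitely many vertices and no improving ray; the maximum is 6392/45 at (109/9, -37/45).

bounded optimum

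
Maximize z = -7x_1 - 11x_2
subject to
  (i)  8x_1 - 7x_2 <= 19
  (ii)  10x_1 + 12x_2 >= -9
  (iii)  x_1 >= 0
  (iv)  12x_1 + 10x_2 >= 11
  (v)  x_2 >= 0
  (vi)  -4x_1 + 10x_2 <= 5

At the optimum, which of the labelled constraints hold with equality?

Corner points and z = -7x_1 - 11x_2:
  (19/8, 0) → z = -133/8
  (225/52, 29/13) → z = -2851/52
  (11/12, 0) → z = -77/12
  (3/8, 13/20) → z = -391/40

The maximum is at (11/12, 0). Substituting into each constraint, equality holds for (iv) and (v); the remaining constraints have slack.

(iv) and (v)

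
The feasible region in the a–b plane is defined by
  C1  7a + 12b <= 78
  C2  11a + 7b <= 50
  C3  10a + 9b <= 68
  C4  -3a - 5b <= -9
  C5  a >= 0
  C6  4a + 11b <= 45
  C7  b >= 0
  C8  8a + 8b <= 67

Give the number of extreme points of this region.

5

Pairwise boundary intersections that survive every other constraint:
  (235/93, 295/93)
  (50/11, 0)
  (0, 9/5)
  (3, 0)
  (0, 45/11)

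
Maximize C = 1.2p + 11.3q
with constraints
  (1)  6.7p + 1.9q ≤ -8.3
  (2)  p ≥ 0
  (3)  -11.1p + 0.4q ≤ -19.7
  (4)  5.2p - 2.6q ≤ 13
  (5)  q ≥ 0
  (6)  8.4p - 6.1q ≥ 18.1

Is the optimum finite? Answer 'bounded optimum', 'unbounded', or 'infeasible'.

The boundaries 5.2p - 2.6q = 13 and q = 0 meet at (2.5, 0), but that point violates 6.7p + 1.9q ≤ -8.3. Every candidate vertex is excluded by some other constraint, so the feasible region is empty.

infeasible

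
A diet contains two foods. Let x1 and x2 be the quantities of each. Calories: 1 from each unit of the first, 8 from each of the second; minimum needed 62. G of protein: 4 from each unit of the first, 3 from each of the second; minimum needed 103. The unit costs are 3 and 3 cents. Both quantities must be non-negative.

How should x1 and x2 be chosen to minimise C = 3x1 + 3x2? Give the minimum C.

x1 = 22, x2 = 5, minimum C = 81

The feasible region is unbounded (it extends along (0, 1), (1, 0)), but C strictly increases along every unbounded feasible direction, so there is no improving ray and the minimum is attained at a vertex.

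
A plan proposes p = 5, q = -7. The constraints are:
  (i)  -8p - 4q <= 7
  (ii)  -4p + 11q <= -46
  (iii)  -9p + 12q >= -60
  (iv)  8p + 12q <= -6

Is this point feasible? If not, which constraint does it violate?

not feasible — violates (iii)

Constraint (iii): -9p + 12q = -129, which is not ≥ -60. All other constraints are satisfied.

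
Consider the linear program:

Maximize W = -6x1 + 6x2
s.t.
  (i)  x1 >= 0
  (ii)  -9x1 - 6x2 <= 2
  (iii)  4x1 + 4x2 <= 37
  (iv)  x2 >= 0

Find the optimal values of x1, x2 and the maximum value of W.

Feasible corners and W = -6x1 + 6x2:
  (0, 37/4) → W = 111/2
  (0, 0) → W = 0
  (37/4, 0) → W = -111/2

x1 = 0, x2 = 37/4, maximum W = 111/2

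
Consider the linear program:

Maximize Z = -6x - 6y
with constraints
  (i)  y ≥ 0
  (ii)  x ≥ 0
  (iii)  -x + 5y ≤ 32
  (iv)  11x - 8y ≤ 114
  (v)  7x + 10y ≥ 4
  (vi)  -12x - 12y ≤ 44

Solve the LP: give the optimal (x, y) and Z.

Feasible corners and Z = -6x - 6y:
  (114/11, 0) → Z = -684/11
  (4/7, 0) → Z = -24/7
  (0, 32/5) → Z = -192/5
  (0, 2/5) → Z = -12/5
  (826/47, 466/47) → Z = -7752/47

At the optimal vertex, x = 0 and 7x + 10y = 4.
Solving simultaneously gives x = 0, y = 2/5.

x = 0, y = 2/5, maximum Z = -12/5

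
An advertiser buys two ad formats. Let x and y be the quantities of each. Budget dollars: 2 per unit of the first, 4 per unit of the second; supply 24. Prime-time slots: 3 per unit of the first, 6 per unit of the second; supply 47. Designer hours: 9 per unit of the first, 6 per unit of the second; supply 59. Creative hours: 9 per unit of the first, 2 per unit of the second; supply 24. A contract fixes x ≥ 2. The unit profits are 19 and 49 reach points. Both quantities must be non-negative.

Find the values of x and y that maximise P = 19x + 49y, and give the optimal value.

Extreme points and P = 19x + 49y:
  (8/3, 0) → P = 152/3
  (2, 0) → P = 38
  (2, 3) → P = 185

The optimum lies where 9x + 2y = 24 and x = 2.
Solving simultaneously gives x = 2, y = 3.

x = 2, y = 3, maximum P = 185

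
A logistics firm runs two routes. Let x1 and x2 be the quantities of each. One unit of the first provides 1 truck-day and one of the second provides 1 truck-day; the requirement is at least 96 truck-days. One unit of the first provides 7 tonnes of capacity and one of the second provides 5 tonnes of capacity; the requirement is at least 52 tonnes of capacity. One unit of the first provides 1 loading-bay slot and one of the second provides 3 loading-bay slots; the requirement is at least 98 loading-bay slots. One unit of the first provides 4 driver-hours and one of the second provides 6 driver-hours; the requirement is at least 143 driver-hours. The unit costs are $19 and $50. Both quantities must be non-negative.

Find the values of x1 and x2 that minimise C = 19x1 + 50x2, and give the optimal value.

x1 = 95, x2 = 1, minimum C = 1855

Corner points and C = 19x1 + 50x2:
  (0, 96) → C = 4800
  (98, 0) → C = 1862
  (95, 1) → C = 1855
The feasible region is unbounded (it extends along (0, 1), (1, 0)), but C strictly increases along every unbounded feasible direction, so there is no improving ray and the minimum is attained at a vertex.

The binding constraints are x1 + x2 = 96 and x1 + 3x2 = 98.
Solving simultaneously gives x1 = 95, x2 = 1.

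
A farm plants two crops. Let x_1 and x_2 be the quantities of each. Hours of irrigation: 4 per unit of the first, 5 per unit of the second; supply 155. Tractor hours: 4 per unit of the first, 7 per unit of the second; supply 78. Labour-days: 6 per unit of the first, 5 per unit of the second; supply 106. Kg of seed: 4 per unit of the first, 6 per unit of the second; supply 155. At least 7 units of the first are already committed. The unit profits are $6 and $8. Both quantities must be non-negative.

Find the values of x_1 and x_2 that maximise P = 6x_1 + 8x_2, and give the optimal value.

x_1 = 16, x_2 = 2, maximum P = 112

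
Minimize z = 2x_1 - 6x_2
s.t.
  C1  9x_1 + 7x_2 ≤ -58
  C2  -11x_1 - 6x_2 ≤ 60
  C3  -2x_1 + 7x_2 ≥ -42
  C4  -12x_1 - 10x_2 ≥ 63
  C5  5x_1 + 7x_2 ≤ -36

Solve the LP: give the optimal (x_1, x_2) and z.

Corner points and z = 2x_1 - 6x_2:
  (-72/23, -98/23) → z = 444/23
  (-16/11, -494/77) → z = 2740/77
  (-168/89, -582/89) → z = 3156/89

x_1 = -72/23, x_2 = -98/23, minimum z = 444/23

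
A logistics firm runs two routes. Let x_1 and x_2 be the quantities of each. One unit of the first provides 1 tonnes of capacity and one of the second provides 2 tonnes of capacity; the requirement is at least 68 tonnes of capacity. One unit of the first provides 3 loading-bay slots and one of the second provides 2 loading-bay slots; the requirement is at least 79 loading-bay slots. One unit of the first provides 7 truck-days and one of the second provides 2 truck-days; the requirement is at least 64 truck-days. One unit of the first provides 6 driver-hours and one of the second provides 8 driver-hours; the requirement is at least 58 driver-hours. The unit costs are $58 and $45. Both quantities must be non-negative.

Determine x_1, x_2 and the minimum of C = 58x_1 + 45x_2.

x_1 = 11/2, x_2 = 125/4, minimum C = 6901/4

Extreme points and C = 58x_1 + 45x_2:
  (0, 79/2) → C = 3555/2
  (68, 0) → C = 3944
  (11/2, 125/4) → C = 6901/4
The feasible region is unbounded (it extends along (0, 1), (1, 0)), but C strictly increases along every unbounded feasible direction, so there is no improving ray and the minimum is attained at a vertex.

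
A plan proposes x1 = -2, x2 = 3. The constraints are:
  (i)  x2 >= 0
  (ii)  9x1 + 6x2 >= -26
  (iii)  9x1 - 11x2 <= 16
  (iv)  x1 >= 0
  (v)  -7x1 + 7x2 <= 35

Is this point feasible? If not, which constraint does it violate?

Constraint (iv): x1 = -2, which is not ≥ 0. All other constraints are satisfied.

not feasible — violates (iv)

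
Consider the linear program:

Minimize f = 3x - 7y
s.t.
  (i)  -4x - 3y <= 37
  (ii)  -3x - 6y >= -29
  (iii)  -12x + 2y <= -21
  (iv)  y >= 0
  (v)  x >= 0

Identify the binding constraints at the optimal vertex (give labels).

Extreme points and f = 3x - 7y:
  (92/39, 95/26) → f = -37/2
  (29/3, 0) → f = 29
  (7/4, 0) → f = 21/4

The minimum is at (92/39, 95/26). Substituting into each constraint, equality holds for (ii) and (iii); the remaining constraints have slack.

(ii) and (iii)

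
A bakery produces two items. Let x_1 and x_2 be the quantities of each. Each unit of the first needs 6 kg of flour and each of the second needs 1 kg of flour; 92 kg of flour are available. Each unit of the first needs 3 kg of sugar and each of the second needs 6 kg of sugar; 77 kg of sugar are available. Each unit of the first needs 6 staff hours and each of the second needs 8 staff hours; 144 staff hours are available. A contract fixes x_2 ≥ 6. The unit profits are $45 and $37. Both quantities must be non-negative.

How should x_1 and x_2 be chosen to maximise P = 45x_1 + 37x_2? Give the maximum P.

Extreme points and P = 45x_1 + 37x_2:
  (0, 77/6) → P = 2849/6
  (0, 6) → P = 222
  (41/3, 6) → P = 837

The binding constraints are 3x_1 + 6x_2 = 77 and x_2 = 6.
Solving simultaneously gives x_1 = 41/3, x_2 = 6.

x_1 = 41/3, x_2 = 6, maximum P = 837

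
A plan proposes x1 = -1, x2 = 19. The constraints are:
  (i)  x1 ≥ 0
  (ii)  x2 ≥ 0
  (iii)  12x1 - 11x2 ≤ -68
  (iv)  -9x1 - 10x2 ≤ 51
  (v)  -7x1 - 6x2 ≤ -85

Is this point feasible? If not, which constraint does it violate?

Constraint (i): x1 = -1, which is not ≥ 0. All other constraints are satisfied.

not feasible — violates (i)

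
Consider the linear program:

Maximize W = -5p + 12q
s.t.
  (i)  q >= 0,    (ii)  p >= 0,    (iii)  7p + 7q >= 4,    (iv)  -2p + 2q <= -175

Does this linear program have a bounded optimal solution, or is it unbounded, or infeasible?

unbounded

From the feasible point (175/2, 0), moving in the direction (2, 2) keeps every constraint satisfied while W increases without bound.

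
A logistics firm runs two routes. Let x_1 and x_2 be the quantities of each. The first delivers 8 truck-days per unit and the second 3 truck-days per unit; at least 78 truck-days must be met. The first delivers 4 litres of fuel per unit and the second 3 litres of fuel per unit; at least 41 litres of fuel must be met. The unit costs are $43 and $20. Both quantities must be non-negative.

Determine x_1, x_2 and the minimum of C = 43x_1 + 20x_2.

x_1 = 37/4, x_2 = 4/3, minimum C = 5093/12

The feasible region is unbounded (it extends along (0, 1), (1, 0)), but C strictly increases along every unbounded feasible direction, so there is no improving ray and the minimum is attained at a vertex.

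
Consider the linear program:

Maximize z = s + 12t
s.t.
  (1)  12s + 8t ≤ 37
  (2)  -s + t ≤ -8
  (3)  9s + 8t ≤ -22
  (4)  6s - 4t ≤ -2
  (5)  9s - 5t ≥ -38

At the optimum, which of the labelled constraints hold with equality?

Extreme points and z = s + 12t:
  (-17, -25) → z = -317
  (-39/2, -55/2) → z = -699/2
  (-71/3, -35) → z = -1331/3

The maximum is at (-17, -25). Substituting into each constraint, equality holds for (2) and (4); the remaining constraints have slack.

(2) and (4)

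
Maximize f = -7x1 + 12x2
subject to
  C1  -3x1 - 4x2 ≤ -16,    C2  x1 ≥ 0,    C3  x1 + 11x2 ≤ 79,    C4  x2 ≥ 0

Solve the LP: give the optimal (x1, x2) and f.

Feasible corners and f = -7x1 + 12x2:
  (0, 4) → f = 48
  (16/3, 0) → f = -112/3
  (0, 79/11) → f = 948/11
  (79, 0) → f = -553

x1 = 0, x2 = 79/11, maximum f = 948/11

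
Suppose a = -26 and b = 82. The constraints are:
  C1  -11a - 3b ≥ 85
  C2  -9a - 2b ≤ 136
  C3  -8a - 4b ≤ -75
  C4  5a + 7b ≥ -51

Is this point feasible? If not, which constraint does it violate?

not feasible — violates C1

Constraint C1: -11a - 3b = 40, which is not ≥ 85. All other constraints are satisfied.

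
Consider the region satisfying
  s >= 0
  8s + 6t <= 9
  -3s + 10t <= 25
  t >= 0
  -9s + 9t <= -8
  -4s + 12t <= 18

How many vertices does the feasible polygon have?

Pairwise boundary intersections that survive every other constraint:
  (9/8, 0)
  (43/42, 17/126)
  (8/9, 0)

3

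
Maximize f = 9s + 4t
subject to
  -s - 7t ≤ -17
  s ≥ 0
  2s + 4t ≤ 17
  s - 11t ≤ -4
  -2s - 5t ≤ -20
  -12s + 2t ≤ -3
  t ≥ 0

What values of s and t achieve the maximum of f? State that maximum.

s = 5/2, t = 3, maximum f = 69/2

Extreme points and f = 9s + 4t:
  (5/2, 3) → f = 69/2
  (23/26, 99/26) → f = 603/26
  (55/64, 117/32) → f = 1431/64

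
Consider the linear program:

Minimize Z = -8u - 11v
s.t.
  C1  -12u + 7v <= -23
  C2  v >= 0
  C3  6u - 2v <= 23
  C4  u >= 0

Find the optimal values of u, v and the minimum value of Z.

u = 115/18, v = 23/3, minimum Z = -1219/9

Corner points and Z = -8u - 11v:
  (23/12, 0) → Z = -46/3
  (115/18, 23/3) → Z = -1219/9
  (23/6, 0) → Z = -92/3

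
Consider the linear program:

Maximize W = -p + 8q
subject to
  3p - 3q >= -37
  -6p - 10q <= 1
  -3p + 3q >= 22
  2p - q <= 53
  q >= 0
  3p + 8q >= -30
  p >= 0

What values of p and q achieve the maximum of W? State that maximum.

p = 196/3, q = 233/3, maximum W = 556

Extreme points and W = -p + 8q:
  (196/3, 233/3) → W = 556
  (0, 37/3) → W = 296/3
  (181/3, 203/3) → W = 481
  (0, 22/3) → W = 176/3

At the optimal vertex, 3p - 3q = -37 and 2p - q = 53.
Solving simultaneously gives p = 196/3, q = 233/3.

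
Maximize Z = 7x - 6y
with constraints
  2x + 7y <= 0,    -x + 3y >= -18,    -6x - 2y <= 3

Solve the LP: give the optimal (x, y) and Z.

x = 126/13, y = -36/13, maximum Z = 1098/13

Vertices and Z = 7x - 6y:
  (126/13, -36/13) → Z = 1098/13
  (-21/38, 3/19) → Z = -183/38
  (27/20, -111/20) → Z = 171/4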